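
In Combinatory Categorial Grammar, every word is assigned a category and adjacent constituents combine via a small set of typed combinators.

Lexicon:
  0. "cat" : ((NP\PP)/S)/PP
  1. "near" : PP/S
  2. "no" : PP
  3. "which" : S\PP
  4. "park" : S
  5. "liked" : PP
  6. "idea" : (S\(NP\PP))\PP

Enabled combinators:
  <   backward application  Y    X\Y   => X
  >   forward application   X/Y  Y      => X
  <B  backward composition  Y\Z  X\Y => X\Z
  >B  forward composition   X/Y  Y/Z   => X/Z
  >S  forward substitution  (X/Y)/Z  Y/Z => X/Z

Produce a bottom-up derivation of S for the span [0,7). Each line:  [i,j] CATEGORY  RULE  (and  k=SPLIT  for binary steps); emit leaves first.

[0,1] ((NP\PP)/S)/PP  lex  "cat"
[1,2] PP/S  lex  "near"
[2,3] PP  lex  "no"
[3,4] S\PP  lex  "which"
[2,4] S  <  k=3
[1,4] PP  >  k=2
[0,4] (NP\PP)/S  >  k=1
[4,5] S  lex  "park"
[0,5] NP\PP  >  k=4
[5,6] PP  lex  "liked"
[6,7] (S\(NP\PP))\PP  lex  "idea"
[5,7] S\(NP\PP)  <  k=6
[0,7] S  <  k=5

[0,7] S   <
  [0,5] NP\PP   >
    [0,4] (NP\PP)/S   >
      [0,1] "cat" : ((NP\PP)/S)/PP
      [1,4] PP   >
        [1,2] "near" : PP/S
        [2,4] S   <
          [2,3] "no" : PP
          [3,4] "which" : S\PP
    [4,5] "park" : S
  [5,7] S\(NP\PP)   <
    [5,6] "liked" : PP
    [6,7] "idea" : (S\(NP\PP))\PP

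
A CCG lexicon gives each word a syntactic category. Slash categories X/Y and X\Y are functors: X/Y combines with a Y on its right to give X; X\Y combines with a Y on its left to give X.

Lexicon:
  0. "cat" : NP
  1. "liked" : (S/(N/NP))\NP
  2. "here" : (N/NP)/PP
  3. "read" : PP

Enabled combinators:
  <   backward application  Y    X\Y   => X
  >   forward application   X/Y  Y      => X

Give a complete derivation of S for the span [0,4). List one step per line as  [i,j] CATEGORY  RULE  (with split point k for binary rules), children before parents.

[0,1] NP  lex  "cat"
[1,2] (S/(N/NP))\NP  lex  "liked"
[0,2] S/(N/NP)  <  k=1
[2,3] (N/NP)/PP  lex  "here"
[3,4] PP  lex  "read"
[2,4] N/NP  >  k=3
[0,4] S  >  k=2

[0,4] S   >
  [0,2] S/(N/NP)   <
    [0,1] "cat" : NP
    [1,2] "liked" : (S/(N/NP))\NP
  [2,4] N/NP   >
    [2,3] "here" : (N/NP)/PP
    [3,4] "read" : PP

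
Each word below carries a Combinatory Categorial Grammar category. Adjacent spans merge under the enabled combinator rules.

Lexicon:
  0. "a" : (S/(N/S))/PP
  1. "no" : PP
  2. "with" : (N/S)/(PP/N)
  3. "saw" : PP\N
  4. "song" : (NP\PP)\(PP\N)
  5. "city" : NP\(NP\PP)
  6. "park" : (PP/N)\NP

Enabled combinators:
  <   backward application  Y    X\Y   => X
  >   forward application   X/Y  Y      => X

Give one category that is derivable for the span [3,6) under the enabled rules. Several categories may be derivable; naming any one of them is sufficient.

NP

[0,7] S   >
  [0,2] S/(N/S)   >
    [0,1] "a" : (S/(N/S))/PP
    [1,2] "no" : PP
  [2,7] N/S   >
    [2,3] "with" : (N/S)/(PP/N)
    [3,7] PP/N   <
      [3,6] NP   <
        [3,5] NP\PP   <
          [3,4] "saw" : PP\N
          [4,5] "song" : (NP\PP)\(PP\N)
        [5,6] "city" : NP\(NP\PP)
      [6,7] "park" : (PP/N)\NP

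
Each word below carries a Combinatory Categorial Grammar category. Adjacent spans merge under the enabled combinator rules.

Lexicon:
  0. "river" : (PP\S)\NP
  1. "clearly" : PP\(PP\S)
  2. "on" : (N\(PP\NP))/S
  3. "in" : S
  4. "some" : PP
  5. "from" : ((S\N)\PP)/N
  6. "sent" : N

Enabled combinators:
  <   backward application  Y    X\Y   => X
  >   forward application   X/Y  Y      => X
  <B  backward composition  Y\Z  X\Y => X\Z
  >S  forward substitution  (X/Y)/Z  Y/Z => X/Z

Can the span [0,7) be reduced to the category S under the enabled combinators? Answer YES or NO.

YES

[0,7] S   <
  [0,4] N   <
    [0,2] PP\NP   <B
      [0,1] "river" : (PP\S)\NP
      [1,2] "clearly" : PP\(PP\S)
    [2,4] N\(PP\NP)   >
      [2,3] "on" : (N\(PP\NP))/S
      [3,4] "in" : S
  [4,7] S\N   <
    [4,5] "some" : PP
    [5,7] (S\N)\PP   >
      [5,6] "from" : ((S\N)\PP)/N
      [6,7] "sent" : N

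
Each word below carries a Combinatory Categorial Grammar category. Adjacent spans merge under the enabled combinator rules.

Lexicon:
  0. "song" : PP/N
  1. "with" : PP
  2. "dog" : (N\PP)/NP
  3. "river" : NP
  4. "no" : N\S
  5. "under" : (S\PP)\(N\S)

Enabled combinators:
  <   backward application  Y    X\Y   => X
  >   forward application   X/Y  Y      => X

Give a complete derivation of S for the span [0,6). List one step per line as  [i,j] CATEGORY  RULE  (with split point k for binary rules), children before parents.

[0,1] PP/N  lex  "song"
[1,2] PP  lex  "with"
[2,3] (N\PP)/NP  lex  "dog"
[3,4] NP  lex  "river"
[2,4] N\PP  >  k=3
[1,4] N  <  k=2
[0,4] PP  >  k=1
[4,5] N\S  lex  "no"
[5,6] (S\PP)\(N\S)  lex  "under"
[4,6] S\PP  <  k=5
[0,6] S  <  k=4

[0,6] S   <
  [0,4] PP   >
    [0,1] "song" : PP/N
    [1,4] N   <
      [1,2] "with" : PP
      [2,4] N\PP   >
        [2,3] "dog" : (N\PP)/NP
        [3,4] "river" : NP
  [4,6] S\PP   <
    [4,5] "no" : N\S
    [5,6] "under" : (S\PP)\(N\S)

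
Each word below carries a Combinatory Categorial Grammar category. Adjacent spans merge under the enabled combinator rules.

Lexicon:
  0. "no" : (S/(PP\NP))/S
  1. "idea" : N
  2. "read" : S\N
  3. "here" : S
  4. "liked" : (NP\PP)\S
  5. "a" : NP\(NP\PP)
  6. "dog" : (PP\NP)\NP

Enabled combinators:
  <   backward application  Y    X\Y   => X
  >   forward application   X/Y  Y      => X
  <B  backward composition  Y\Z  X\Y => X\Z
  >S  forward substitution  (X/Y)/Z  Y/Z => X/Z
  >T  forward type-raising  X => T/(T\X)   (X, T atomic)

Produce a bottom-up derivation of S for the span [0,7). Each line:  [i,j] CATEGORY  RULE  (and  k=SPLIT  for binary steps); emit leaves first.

[0,1] (S/(PP\NP))/S  lex  "no"
[1,2] N  lex  "idea"
[1,2] S/(S\N)  >T
[2,3] S\N  lex  "read"
[1,3] S  >  k=2
[0,3] S/(PP\NP)  >  k=1
[3,4] S  lex  "here"
[4,5] (NP\PP)\S  lex  "liked"
[3,5] NP\PP  <  k=4
[5,6] NP\(NP\PP)  lex  "a"
[3,6] NP  <  k=5
[6,7] (PP\NP)\NP  lex  "dog"
[3,7] PP\NP  <  k=6
[0,7] S  >  k=3

[0,7] S   >
  [0,3] S/(PP\NP)   >
    [0,1] "no" : (S/(PP\NP))/S
    [1,3] S   >
      [1,2] S/(S\N)   >T
        [1,2] "idea" : N
      [2,3] "read" : S\N
  [3,7] PP\NP   <
    [3,6] NP   <
      [3,5] NP\PP   <
        [3,4] "here" : S
        [4,5] "liked" : (NP\PP)\S
      [5,6] "a" : NP\(NP\PP)
    [6,7] "dog" : (PP\NP)\NP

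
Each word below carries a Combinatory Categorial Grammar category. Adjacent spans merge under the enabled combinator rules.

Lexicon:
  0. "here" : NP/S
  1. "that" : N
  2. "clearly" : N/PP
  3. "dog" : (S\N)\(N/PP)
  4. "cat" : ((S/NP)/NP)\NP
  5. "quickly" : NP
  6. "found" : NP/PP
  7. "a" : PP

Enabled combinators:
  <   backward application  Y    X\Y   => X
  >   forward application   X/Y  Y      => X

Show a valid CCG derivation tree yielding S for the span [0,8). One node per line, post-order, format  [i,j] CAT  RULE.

[0,8] S   >
  [0,6] S/NP   >
    [0,5] (S/NP)/NP   <
      [0,4] NP   >
        [0,1] "here" : NP/S
        [1,4] S   <
          [1,2] "that" : N
          [2,4] S\N   <
            [2,3] "clearly" : N/PP
            [3,4] "dog" : (S\N)\(N/PP)
      [4,5] "cat" : ((S/NP)/NP)\NP
    [5,6] "quickly" : NP
  [6,8] NP   >
    [6,7] "found" : NP/PP
    [7,8] "a" : PP

[0,1] NP/S  lex  "here"
[1,2] N  lex  "that"
[2,3] N/PP  lex  "clearly"
[3,4] (S\N)\(N/PP)  lex  "dog"
[2,4] S\N  <  k=3
[1,4] S  <  k=2
[0,4] NP  >  k=1
[4,5] ((S/NP)/NP)\NP  lex  "cat"
[0,5] (S/NP)/NP  <  k=4
[5,6] NP  lex  "quickly"
[0,6] S/NP  >  k=5
[6,7] NP/PP  lex  "found"
[7,8] PP  lex  "a"
[6,8] NP  >  k=7
[0,8] S  >  k=6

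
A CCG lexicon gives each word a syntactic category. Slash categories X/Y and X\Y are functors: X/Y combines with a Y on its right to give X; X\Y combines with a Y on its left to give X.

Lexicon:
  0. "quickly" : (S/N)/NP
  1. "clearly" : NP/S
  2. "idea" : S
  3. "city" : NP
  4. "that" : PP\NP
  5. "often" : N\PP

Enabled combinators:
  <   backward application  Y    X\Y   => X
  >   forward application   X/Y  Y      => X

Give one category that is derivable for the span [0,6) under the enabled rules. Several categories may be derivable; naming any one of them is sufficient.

S

[0,6] S   >
  [0,3] S/N   >
    [0,1] "quickly" : (S/N)/NP
    [1,3] NP   >
      [1,2] "clearly" : NP/S
      [2,3] "idea" : S
  [3,6] N   <
    [3,5] PP   <
      [3,4] "city" : NP
      [4,5] "that" : PP\NP
    [5,6] "often" : N\PP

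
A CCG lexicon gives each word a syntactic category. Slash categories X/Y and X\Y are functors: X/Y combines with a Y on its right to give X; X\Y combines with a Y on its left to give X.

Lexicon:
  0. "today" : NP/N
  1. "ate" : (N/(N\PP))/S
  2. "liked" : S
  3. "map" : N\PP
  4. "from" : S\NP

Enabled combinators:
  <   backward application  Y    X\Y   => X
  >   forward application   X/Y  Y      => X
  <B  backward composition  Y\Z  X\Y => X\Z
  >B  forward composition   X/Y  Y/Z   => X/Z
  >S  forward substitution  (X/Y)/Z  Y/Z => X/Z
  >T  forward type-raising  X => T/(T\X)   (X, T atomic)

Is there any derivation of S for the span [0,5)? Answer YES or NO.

[0,5] S   <
  [0,4] NP   >
    [0,1] "today" : NP/N
    [1,4] N   >
      [1,3] N/(N\PP)   >
        [1,2] "ate" : (N/(N\PP))/S
        [2,3] "liked" : S
      [3,4] "map" : N\PP
  [4,5] "from" : S\NP

YES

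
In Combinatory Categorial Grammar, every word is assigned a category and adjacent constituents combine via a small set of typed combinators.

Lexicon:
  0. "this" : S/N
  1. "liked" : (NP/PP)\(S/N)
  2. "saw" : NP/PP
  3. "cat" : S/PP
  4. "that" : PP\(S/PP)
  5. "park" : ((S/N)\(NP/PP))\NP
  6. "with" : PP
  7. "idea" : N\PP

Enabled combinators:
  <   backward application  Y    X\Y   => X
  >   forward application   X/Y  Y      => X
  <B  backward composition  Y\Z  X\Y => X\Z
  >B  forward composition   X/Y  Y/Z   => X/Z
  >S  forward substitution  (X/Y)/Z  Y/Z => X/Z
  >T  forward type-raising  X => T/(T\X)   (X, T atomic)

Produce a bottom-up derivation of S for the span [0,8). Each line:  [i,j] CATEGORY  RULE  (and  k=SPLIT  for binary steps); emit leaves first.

[0,1] S/N  lex  "this"
[1,2] (NP/PP)\(S/N)  lex  "liked"
[0,2] NP/PP  <  k=1
[2,3] NP/PP  lex  "saw"
[3,4] S/PP  lex  "cat"
[4,5] PP\(S/PP)  lex  "that"
[3,5] PP  <  k=4
[2,5] NP  >  k=3
[5,6] ((S/N)\(NP/PP))\NP  lex  "park"
[2,6] (S/N)\(NP/PP)  <  k=5
[0,6] S/N  <  k=2
[6,7] PP  lex  "with"
[7,8] N\PP  lex  "idea"
[6,8] N  <  k=7
[0,8] S  >  k=6

[0,8] S   >
  [0,6] S/N   <
    [0,2] NP/PP   <
      [0,1] "this" : S/N
      [1,2] "liked" : (NP/PP)\(S/N)
    [2,6] (S/N)\(NP/PP)   <
      [2,5] NP   >
        [2,3] "saw" : NP/PP
        [3,5] PP   <
          [3,4] "cat" : S/PP
          [4,5] "that" : PP\(S/PP)
      [5,6] "park" : ((S/N)\(NP/PP))\NP
  [6,8] N   <
    [6,7] "with" : PP
    [7,8] "idea" : N\PP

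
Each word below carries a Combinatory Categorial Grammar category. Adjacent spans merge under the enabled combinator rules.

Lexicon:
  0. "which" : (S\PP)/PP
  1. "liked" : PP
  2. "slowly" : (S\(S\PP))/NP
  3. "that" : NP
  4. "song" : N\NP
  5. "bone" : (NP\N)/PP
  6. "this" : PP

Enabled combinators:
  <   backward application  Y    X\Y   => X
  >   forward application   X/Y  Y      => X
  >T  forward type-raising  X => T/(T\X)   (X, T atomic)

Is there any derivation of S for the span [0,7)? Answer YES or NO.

YES

[0,7] S   <
  [0,2] S\PP   >
    [0,1] "which" : (S\PP)/PP
    [1,2] "liked" : PP
  [2,7] S\(S\PP)   >
    [2,3] "slowly" : (S\(S\PP))/NP
    [3,7] NP   <
      [3,5] N   >
        [3,4] N/(N\NP)   >T
          [3,4] "that" : NP
        [4,5] "song" : N\NP
      [5,7] NP\N   >
        [5,6] "bone" : (NP\N)/PP
        [6,7] "this" : PP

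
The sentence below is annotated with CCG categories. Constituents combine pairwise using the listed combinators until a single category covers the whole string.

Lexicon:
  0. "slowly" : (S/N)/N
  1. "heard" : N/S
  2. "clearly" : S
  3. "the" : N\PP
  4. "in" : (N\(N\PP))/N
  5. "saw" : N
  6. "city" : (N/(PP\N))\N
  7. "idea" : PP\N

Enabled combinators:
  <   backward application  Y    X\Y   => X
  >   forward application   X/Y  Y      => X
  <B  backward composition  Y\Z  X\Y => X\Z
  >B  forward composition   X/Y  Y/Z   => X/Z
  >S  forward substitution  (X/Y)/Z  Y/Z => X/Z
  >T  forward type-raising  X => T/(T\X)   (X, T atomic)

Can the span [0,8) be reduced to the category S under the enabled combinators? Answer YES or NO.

YES

[0,8] S   >
  [0,3] S/N   >
    [0,1] "slowly" : (S/N)/N
    [1,3] N   >
      [1,2] "heard" : N/S
      [2,3] "clearly" : S
  [3,8] N   <
    [3,4] "the" : N\PP
    [4,8] N\(N\PP)   >
      [4,5] "in" : (N\(N\PP))/N
      [5,8] N   >
        [5,7] N/(PP\N)   <
          [5,6] "saw" : N
          [6,7] "city" : (N/(PP\N))\N
        [7,8] "idea" : PP\N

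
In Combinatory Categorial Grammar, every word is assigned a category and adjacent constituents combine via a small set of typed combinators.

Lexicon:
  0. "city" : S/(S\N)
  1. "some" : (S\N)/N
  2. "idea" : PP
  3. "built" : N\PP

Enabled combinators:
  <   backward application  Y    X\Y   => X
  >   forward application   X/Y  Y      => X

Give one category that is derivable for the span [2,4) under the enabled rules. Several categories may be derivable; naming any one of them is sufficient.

[0,4] S   >
  [0,1] "city" : S/(S\N)
  [1,4] S\N   >
    [1,2] "some" : (S\N)/N
    [2,4] N   <
      [2,3] "idea" : PP
      [3,4] "built" : N\PP

N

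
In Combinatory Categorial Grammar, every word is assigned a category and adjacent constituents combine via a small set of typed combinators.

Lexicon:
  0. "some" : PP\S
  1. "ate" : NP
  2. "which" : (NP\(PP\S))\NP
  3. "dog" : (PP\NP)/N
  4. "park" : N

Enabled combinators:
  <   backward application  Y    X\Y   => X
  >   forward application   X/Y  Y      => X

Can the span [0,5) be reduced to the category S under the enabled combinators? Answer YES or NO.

NO

PP\S NP (NP\(PP\S))\NP (PP\NP)/N N
CKY chart[0,5] = {PP}; S ∉ chart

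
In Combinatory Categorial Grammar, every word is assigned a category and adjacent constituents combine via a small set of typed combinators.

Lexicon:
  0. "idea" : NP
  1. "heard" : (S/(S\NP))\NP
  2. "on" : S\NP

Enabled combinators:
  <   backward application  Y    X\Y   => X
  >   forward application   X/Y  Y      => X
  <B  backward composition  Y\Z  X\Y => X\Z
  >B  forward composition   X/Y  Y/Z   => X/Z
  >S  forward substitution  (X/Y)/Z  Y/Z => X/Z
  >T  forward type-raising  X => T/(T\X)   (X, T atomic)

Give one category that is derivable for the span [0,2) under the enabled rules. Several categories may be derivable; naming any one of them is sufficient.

S/(S\NP)

[0,3] S   >
  [0,2] S/(S\NP)   <
    [0,1] "idea" : NP
    [1,2] "heard" : (S/(S\NP))\NP
  [2,3] "on" : S\NP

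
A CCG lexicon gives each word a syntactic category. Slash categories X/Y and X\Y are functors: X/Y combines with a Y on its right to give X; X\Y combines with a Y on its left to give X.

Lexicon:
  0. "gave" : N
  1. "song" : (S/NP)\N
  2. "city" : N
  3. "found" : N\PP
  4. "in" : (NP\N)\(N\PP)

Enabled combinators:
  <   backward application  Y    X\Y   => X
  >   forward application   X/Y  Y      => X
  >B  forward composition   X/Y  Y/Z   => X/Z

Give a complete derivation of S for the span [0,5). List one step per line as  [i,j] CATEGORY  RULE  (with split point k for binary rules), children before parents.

[0,1] N  lex  "gave"
[1,2] (S/NP)\N  lex  "song"
[0,2] S/NP  <  k=1
[2,3] N  lex  "city"
[3,4] N\PP  lex  "found"
[4,5] (NP\N)\(N\PP)  lex  "in"
[3,5] NP\N  <  k=4
[2,5] NP  <  k=3
[0,5] S  >  k=2

[0,5] S   >
  [0,2] S/NP   <
    [0,1] "gave" : N
    [1,2] "song" : (S/NP)\N
  [2,5] NP   <
    [2,3] "city" : N
    [3,5] NP\N   <
      [3,4] "found" : N\PP
      [4,5] "in" : (NP\N)\(N\PP)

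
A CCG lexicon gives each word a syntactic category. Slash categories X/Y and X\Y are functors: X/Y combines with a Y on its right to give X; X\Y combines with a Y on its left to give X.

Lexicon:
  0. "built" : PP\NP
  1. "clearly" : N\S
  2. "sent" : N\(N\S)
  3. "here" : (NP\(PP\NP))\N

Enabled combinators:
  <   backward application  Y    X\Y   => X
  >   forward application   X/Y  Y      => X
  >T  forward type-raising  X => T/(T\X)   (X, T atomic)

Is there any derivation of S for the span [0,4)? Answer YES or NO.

NO

PP\NP N\S N\(N\S) (NP\(PP\NP))\N
CKY chart[0,4] = {N/(N\NP), NP, NP/(NP\NP), PP/(PP\NP), S/(S\NP)}; S ∉ chart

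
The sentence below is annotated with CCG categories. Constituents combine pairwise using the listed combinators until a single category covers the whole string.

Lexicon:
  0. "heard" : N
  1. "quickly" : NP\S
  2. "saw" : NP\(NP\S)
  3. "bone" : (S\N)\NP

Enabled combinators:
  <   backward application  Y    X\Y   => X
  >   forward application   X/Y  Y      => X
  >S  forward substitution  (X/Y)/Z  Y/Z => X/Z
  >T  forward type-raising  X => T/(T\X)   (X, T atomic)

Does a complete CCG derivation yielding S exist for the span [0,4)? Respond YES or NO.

[0,4] S   <
  [0,1] "heard" : N
  [1,4] S\N   <
    [1,3] NP   <
      [1,2] "quickly" : NP\S
      [2,3] "saw" : NP\(NP\S)
    [3,4] "bone" : (S\N)\NP

YES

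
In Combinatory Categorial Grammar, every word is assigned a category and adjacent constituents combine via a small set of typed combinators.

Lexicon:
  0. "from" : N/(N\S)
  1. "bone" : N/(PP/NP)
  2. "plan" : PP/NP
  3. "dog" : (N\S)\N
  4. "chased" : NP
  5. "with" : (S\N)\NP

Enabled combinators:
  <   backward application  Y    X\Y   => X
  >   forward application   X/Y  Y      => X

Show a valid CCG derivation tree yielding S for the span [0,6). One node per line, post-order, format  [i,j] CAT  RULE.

[0,6] S   <
  [0,4] N   >
    [0,1] "from" : N/(N\S)
    [1,4] N\S   <
      [1,3] N   >
        [1,2] "bone" : N/(PP/NP)
        [2,3] "plan" : PP/NP
      [3,4] "dog" : (N\S)\N
  [4,6] S\N   <
    [4,5] "chased" : NP
    [5,6] "with" : (S\N)\NP

[0,1] N/(N\S)  lex  "from"
[1,2] N/(PP/NP)  lex  "bone"
[2,3] PP/NP  lex  "plan"
[1,3] N  >  k=2
[3,4] (N\S)\N  lex  "dog"
[1,4] N\S  <  k=3
[0,4] N  >  k=1
[4,5] NP  lex  "chased"
[5,6] (S\N)\NP  lex  "with"
[4,6] S\N  <  k=5
[0,6] S  <  k=4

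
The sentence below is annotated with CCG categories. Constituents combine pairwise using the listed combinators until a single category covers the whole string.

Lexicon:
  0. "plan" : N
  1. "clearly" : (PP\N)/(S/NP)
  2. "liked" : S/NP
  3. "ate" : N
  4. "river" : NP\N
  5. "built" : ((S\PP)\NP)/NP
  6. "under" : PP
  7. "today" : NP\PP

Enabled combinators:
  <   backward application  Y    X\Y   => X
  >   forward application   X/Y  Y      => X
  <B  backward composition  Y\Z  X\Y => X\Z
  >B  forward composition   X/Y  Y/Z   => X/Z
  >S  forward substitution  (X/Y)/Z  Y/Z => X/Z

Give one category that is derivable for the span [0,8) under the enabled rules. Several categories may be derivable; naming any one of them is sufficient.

[0,8] S   <
  [0,3] PP   <
    [0,1] "plan" : N
    [1,3] PP\N   >
      [1,2] "clearly" : (PP\N)/(S/NP)
      [2,3] "liked" : S/NP
  [3,8] S\PP   <
    [3,5] NP   <
      [3,4] "ate" : N
      [4,5] "river" : NP\N
    [5,8] (S\PP)\NP   >
      [5,6] "built" : ((S\PP)\NP)/NP
      [6,8] NP   <
        [6,7] "under" : PP
        [7,8] "today" : NP\PP

S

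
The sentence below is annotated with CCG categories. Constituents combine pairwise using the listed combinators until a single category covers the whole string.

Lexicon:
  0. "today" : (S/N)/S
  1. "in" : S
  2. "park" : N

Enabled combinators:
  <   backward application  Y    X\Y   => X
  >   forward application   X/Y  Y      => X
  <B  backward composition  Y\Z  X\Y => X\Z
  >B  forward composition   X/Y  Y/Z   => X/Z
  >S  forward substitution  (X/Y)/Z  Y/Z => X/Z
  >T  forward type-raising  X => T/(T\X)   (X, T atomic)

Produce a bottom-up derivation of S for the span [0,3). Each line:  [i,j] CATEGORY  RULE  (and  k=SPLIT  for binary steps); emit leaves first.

[0,3] S   >
  [0,2] S/N   >
    [0,1] "today" : (S/N)/S
    [1,2] "in" : S
  [2,3] "park" : N

[0,1] (S/N)/S  lex  "today"
[1,2] S  lex  "in"
[0,2] S/N  >  k=1
[2,3] N  lex  "park"
[0,3] S  >  k=2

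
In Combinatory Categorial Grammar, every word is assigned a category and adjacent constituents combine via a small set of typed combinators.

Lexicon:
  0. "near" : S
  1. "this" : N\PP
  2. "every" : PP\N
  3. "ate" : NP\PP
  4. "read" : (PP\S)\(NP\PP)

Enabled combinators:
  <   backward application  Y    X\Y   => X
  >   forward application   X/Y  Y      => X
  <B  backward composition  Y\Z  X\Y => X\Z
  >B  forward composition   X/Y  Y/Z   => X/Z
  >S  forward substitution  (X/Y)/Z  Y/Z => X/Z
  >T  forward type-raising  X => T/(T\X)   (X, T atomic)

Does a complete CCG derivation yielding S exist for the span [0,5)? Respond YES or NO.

NO

S N\PP PP\N NP\PP (PP\S)\(NP\PP)
CKY chart[0,5] = {N/(N\PP), NP/(NP\PP), PP, PP/(PP\PP), S/(S\PP)}; S ∉ chart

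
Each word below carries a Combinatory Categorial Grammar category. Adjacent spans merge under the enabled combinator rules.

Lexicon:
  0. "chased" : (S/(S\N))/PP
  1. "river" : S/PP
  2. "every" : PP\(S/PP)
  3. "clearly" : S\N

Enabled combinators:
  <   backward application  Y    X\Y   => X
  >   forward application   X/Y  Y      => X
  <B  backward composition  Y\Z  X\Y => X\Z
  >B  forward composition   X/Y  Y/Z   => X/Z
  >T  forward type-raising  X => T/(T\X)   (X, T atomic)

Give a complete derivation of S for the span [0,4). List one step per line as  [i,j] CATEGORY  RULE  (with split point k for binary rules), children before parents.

[0,1] (S/(S\N))/PP  lex  "chased"
[1,2] S/PP  lex  "river"
[2,3] PP\(S/PP)  lex  "every"
[1,3] PP  <  k=2
[0,3] S/(S\N)  >  k=1
[3,4] S\N  lex  "clearly"
[0,4] S  >  k=3

[0,4] S   >
  [0,3] S/(S\N)   >
    [0,1] "chased" : (S/(S\N))/PP
    [1,3] PP   <
      [1,2] "river" : S/PP
      [2,3] "every" : PP\(S/PP)
  [3,4] "clearly" : S\N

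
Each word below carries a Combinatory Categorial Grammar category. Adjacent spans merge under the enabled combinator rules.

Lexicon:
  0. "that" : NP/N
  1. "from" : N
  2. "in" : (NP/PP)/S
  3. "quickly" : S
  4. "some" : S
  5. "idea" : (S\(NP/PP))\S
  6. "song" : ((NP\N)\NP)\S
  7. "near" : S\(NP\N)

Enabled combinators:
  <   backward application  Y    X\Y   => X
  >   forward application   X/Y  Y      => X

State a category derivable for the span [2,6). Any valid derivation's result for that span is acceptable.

S

[0,8] S   <
  [0,7] NP\N   <
    [0,2] NP   >
      [0,1] "that" : NP/N
      [1,2] "from" : N
    [2,7] (NP\N)\NP   <
      [2,6] S   <
        [2,4] NP/PP   >
          [2,3] "in" : (NP/PP)/S
          [3,4] "quickly" : S
        [4,6] S\(NP/PP)   <
          [4,5] "some" : S
          [5,6] "idea" : (S\(NP/PP))\S
      [6,7] "song" : ((NP\N)\NP)\S
  [7,8] "near" : S\(NP\N)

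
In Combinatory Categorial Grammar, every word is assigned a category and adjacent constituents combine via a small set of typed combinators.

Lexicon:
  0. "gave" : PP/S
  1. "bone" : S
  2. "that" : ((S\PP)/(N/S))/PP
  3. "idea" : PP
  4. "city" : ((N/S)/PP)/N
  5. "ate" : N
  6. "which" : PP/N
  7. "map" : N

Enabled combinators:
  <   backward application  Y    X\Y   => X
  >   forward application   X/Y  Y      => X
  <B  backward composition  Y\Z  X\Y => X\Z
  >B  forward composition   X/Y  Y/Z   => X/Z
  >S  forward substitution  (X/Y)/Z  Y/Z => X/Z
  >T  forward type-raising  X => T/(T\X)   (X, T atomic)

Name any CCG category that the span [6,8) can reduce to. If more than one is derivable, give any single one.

PP

[0,8] S   <
  [0,2] PP   >
    [0,1] "gave" : PP/S
    [1,2] "bone" : S
  [2,8] S\PP   >
    [2,4] (S\PP)/(N/S)   >
      [2,3] "that" : ((S\PP)/(N/S))/PP
      [3,4] "idea" : PP
    [4,8] N/S   >
      [4,6] (N/S)/PP   >
        [4,5] "city" : ((N/S)/PP)/N
        [5,6] "ate" : N
      [6,8] PP   >
        [6,7] "which" : PP/N
        [7,8] "map" : N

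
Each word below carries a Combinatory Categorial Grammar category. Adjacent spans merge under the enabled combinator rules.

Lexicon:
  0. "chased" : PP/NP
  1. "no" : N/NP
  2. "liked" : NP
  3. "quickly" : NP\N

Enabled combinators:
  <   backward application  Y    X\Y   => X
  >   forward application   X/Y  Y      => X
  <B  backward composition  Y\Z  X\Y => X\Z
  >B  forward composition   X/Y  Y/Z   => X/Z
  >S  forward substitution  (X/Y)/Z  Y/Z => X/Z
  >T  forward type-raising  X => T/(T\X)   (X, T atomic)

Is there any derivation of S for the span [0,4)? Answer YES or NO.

PP/NP N/NP NP NP\N
CKY chart[0,4] = {N/(N\PP), NP/(NP\PP), PP, PP/(NP\NP), PP/(PP\PP), S/(S\PP)}; S ∉ chart

NO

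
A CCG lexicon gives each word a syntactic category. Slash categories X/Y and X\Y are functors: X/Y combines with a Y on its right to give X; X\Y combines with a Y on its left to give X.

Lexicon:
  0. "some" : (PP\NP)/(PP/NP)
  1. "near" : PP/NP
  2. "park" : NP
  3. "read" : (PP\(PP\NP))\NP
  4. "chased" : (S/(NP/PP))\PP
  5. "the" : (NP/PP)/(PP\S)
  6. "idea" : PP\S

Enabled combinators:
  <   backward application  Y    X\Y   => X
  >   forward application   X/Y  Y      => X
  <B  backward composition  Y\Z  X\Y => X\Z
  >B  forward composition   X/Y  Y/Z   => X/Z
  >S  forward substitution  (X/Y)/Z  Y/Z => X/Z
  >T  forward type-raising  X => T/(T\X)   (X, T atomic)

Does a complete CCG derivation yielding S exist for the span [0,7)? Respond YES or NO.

YES

[0,7] S   >
  [0,5] S/(NP/PP)   <
    [0,4] PP   <
      [0,2] PP\NP   >
        [0,1] "some" : (PP\NP)/(PP/NP)
        [1,2] "near" : PP/NP
      [2,4] PP\(PP\NP)   <
        [2,3] "park" : NP
        [3,4] "read" : (PP\(PP\NP))\NP
    [4,5] "chased" : (S/(NP/PP))\PP
  [5,7] NP/PP   >
    [5,6] "the" : (NP/PP)/(PP\S)
    [6,7] "idea" : PP\S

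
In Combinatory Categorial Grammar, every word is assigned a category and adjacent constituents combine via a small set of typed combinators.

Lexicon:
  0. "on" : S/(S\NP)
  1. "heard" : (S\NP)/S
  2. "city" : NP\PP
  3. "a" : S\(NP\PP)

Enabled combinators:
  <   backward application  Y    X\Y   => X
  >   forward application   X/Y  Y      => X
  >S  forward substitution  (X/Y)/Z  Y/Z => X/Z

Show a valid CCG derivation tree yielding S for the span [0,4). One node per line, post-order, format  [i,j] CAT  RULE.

[0,1] S/(S\NP)  lex  "on"
[1,2] (S\NP)/S  lex  "heard"
[2,3] NP\PP  lex  "city"
[3,4] S\(NP\PP)  lex  "a"
[2,4] S  <  k=3
[1,4] S\NP  >  k=2
[0,4] S  >  k=1

[0,4] S   >
  [0,1] "on" : S/(S\NP)
  [1,4] S\NP   >
    [1,2] "heard" : (S\NP)/S
    [2,4] S   <
      [2,3] "city" : NP\PP
      [3,4] "a" : S\(NP\PP)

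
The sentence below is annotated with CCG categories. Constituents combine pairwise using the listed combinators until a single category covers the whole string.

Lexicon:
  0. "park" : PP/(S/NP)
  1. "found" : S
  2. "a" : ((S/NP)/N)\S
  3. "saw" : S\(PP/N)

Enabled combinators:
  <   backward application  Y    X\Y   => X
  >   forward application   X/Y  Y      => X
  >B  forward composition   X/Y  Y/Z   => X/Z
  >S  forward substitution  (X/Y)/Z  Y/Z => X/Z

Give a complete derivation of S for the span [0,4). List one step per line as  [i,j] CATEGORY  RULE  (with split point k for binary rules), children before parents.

[0,1] PP/(S/NP)  lex  "park"
[1,2] S  lex  "found"
[2,3] ((S/NP)/N)\S  lex  "a"
[1,3] (S/NP)/N  <  k=2
[0,3] PP/N  >B  k=1
[3,4] S\(PP/N)  lex  "saw"
[0,4] S  <  k=3

[0,4] S   <
  [0,3] PP/N   >B
    [0,1] "park" : PP/(S/NP)
    [1,3] (S/NP)/N   <
      [1,2] "found" : S
      [2,3] "a" : ((S/NP)/N)\S
  [3,4] "saw" : S\(PP/N)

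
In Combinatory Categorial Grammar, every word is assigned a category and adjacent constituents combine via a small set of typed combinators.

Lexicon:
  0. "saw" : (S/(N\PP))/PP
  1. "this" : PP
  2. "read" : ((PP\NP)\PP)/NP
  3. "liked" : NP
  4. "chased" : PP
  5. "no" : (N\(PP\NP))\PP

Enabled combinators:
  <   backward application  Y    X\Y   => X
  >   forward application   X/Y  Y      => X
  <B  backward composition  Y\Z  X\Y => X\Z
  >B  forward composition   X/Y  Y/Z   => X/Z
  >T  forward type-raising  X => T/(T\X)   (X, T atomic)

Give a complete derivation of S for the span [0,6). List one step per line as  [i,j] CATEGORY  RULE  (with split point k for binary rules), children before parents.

[0,6] S   >
  [0,2] S/(N\PP)   >
    [0,1] "saw" : (S/(N\PP))/PP
    [1,2] "this" : PP
  [2,6] N\PP   <B
    [2,4] (PP\NP)\PP   >
      [2,3] "read" : ((PP\NP)\PP)/NP
      [3,4] "liked" : NP
    [4,6] N\(PP\NP)   <
      [4,5] "chased" : PP
      [5,6] "no" : (N\(PP\NP))\PP

[0,1] (S/(N\PP))/PP  lex  "saw"
[1,2] PP  lex  "this"
[0,2] S/(N\PP)  >  k=1
[2,3] ((PP\NP)\PP)/NP  lex  "read"
[3,4] NP  lex  "liked"
[2,4] (PP\NP)\PP  >  k=3
[4,5] PP  lex  "chased"
[5,6] (N\(PP\NP))\PP  lex  "no"
[4,6] N\(PP\NP)  <  k=5
[2,6] N\PP  <B  k=4
[0,6] S  >  k=2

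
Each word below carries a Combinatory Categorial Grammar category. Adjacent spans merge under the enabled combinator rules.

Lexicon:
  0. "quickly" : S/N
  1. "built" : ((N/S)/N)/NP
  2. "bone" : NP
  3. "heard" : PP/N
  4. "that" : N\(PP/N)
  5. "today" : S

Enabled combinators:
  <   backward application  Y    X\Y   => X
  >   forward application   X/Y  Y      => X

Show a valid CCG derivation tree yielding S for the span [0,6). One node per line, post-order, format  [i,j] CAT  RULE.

[0,6] S   >
  [0,1] "quickly" : S/N
  [1,6] N   >
    [1,5] N/S   >
      [1,3] (N/S)/N   >
        [1,2] "built" : ((N/S)/N)/NP
        [2,3] "bone" : NP
      [3,5] N   <
        [3,4] "heard" : PP/N
        [4,5] "that" : N\(PP/N)
    [5,6] "today" : S

[0,1] S/N  lex  "quickly"
[1,2] ((N/S)/N)/NP  lex  "built"
[2,3] NP  lex  "bone"
[1,3] (N/S)/N  >  k=2
[3,4] PP/N  lex  "heard"
[4,5] N\(PP/N)  lex  "that"
[3,5] N  <  k=4
[1,5] N/S  >  k=3
[5,6] S  lex  "today"
[1,6] N  >  k=5
[0,6] S  >  k=1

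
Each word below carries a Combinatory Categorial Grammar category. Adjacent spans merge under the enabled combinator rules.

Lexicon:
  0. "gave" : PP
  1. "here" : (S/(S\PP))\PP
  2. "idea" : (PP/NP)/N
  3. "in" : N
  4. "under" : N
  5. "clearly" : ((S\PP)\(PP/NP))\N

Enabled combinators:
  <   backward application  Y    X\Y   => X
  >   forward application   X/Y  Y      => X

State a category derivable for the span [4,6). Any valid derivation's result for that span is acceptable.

[0,6] S   >
  [0,2] S/(S\PP)   <
    [0,1] "gave" : PP
    [1,2] "here" : (S/(S\PP))\PP
  [2,6] S\PP   <
    [2,4] PP/NP   >
      [2,3] "idea" : (PP/NP)/N
      [3,4] "in" : N
    [4,6] (S\PP)\(PP/NP)   <
      [4,5] "under" : N
      [5,6] "clearly" : ((S\PP)\(PP/NP))\N

(S\PP)\(PP/NP)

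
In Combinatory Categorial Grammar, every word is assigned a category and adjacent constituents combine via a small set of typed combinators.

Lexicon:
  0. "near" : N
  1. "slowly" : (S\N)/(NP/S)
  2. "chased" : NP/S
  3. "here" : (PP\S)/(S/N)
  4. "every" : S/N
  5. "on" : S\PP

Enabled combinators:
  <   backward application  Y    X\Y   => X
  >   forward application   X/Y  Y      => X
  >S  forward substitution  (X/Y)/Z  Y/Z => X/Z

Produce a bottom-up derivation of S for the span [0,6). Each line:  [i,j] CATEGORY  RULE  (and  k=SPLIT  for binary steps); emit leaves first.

[0,1] N  lex  "near"
[1,2] (S\N)/(NP/S)  lex  "slowly"
[2,3] NP/S  lex  "chased"
[1,3] S\N  >  k=2
[0,3] S  <  k=1
[3,4] (PP\S)/(S/N)  lex  "here"
[4,5] S/N  lex  "every"
[3,5] PP\S  >  k=4
[0,5] PP  <  k=3
[5,6] S\PP  lex  "on"
[0,6] S  <  k=5

[0,6] S   <
  [0,5] PP   <
    [0,3] S   <
      [0,1] "near" : N
      [1,3] S\N   >
        [1,2] "slowly" : (S\N)/(NP/S)
        [2,3] "chased" : NP/S
    [3,5] PP\S   >
      [3,4] "here" : (PP\S)/(S/N)
      [4,5] "every" : S/N
  [5,6] "on" : S\PP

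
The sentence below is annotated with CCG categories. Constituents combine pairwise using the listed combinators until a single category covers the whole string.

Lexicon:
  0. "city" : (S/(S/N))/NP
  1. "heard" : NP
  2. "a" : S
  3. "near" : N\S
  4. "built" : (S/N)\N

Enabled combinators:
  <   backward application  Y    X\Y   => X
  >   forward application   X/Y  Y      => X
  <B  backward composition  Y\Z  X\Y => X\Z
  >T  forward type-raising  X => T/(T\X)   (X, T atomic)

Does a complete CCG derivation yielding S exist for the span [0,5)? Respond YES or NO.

[0,5] S   >
  [0,2] S/(S/N)   >
    [0,1] "city" : (S/(S/N))/NP
    [1,2] "heard" : NP
  [2,5] S/N   <
    [2,4] N   >
      [2,3] N/(N\S)   >T
        [2,3] "a" : S
      [3,4] "near" : N\S
    [4,5] "built" : (S/N)\N

YES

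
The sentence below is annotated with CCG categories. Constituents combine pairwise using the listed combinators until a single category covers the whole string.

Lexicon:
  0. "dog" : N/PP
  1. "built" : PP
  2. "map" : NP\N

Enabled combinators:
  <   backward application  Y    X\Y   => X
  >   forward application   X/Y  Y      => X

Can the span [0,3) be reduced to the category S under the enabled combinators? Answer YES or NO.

NO

N/PP PP NP\N
CKY chart[0,3] = {NP}; S ∉ chart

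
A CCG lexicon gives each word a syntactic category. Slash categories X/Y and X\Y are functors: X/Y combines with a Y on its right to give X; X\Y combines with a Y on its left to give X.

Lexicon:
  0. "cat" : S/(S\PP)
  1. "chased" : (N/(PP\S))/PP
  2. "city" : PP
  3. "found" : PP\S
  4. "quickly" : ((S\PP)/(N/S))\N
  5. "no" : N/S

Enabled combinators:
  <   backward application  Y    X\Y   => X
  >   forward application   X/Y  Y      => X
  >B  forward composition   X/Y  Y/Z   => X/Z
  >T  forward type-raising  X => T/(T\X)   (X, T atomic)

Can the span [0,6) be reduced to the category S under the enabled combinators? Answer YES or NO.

YES

[0,6] S   >
  [0,1] "cat" : S/(S\PP)
  [1,6] S\PP   >
    [1,5] (S\PP)/(N/S)   <
      [1,4] N   >
        [1,3] N/(PP\S)   >
          [1,2] "chased" : (N/(PP\S))/PP
          [2,3] "city" : PP
        [3,4] "found" : PP\S
      [4,5] "quickly" : ((S\PP)/(N/S))\N
    [5,6] "no" : N/S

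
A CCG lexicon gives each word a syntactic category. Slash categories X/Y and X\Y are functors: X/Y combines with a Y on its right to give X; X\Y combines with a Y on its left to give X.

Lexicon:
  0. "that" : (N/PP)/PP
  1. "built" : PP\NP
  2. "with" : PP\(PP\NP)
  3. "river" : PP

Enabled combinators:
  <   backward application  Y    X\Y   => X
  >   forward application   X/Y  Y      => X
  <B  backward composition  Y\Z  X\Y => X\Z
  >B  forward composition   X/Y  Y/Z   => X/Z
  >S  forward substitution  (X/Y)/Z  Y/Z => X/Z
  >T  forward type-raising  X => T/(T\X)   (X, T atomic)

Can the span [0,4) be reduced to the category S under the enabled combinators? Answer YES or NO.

(N/PP)/PP PP\NP PP\(PP\NP) PP
CKY chart[0,4] = {N, N/(N\N), N/(PP\PP), NP/(NP\N), PP/(PP\N), S/(S\N)}; S ∉ chart

NO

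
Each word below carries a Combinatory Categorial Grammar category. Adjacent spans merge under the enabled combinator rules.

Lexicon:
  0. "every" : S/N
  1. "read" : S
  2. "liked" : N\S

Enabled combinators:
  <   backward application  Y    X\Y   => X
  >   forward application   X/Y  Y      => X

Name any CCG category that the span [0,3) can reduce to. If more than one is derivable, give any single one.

S

[0,3] S   >
  [0,1] "every" : S/N
  [1,3] N   <
    [1,2] "read" : S
    [2,3] "liked" : N\S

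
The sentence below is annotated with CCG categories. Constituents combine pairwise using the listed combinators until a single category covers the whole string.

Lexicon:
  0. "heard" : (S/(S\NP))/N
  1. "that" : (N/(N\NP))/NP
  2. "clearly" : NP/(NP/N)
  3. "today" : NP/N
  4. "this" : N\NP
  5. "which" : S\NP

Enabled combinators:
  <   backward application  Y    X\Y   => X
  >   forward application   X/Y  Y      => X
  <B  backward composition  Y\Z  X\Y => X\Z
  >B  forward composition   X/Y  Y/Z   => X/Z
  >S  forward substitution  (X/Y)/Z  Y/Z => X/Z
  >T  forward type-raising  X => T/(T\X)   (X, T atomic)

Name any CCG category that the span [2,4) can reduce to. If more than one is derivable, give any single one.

NP

[0,6] S   >
  [0,5] S/(S\NP)   >
    [0,1] "heard" : (S/(S\NP))/N
    [1,5] N   >
      [1,4] N/(N\NP)   >
        [1,2] "that" : (N/(N\NP))/NP
        [2,4] NP   >
          [2,3] "clearly" : NP/(NP/N)
          [3,4] "today" : NP/N
      [4,5] "this" : N\NP
  [5,6] "which" : S\NP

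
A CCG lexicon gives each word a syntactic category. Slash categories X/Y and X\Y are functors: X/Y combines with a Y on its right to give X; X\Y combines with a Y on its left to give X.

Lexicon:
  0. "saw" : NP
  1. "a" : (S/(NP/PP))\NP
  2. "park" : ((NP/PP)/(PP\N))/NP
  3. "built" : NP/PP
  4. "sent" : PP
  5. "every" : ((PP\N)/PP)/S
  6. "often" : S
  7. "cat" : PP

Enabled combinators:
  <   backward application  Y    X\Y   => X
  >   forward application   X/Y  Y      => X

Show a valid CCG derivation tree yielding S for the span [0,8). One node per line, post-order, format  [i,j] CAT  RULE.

[0,8] S   >
  [0,2] S/(NP/PP)   <
    [0,1] "saw" : NP
    [1,2] "a" : (S/(NP/PP))\NP
  [2,8] NP/PP   >
    [2,5] (NP/PP)/(PP\N)   >
      [2,3] "park" : ((NP/PP)/(PP\N))/NP
      [3,5] NP   >
        [3,4] "built" : NP/PP
        [4,5] "sent" : PP
    [5,8] PP\N   >
      [5,7] (PP\N)/PP   >
        [5,6] "every" : ((PP\N)/PP)/S
        [6,7] "often" : S
      [7,8] "cat" : PP

[0,1] NP  lex  "saw"
[1,2] (S/(NP/PP))\NP  lex  "a"
[0,2] S/(NP/PP)  <  k=1
[2,3] ((NP/PP)/(PP\N))/NP  lex  "park"
[3,4] NP/PP  lex  "built"
[4,5] PP  lex  "sent"
[3,5] NP  >  k=4
[2,5] (NP/PP)/(PP\N)  >  k=3
[5,6] ((PP\N)/PP)/S  lex  "every"
[6,7] S  lex  "often"
[5,7] (PP\N)/PP  >  k=6
[7,8] PP  lex  "cat"
[5,8] PP\N  >  k=7
[2,8] NP/PP  >  k=5
[0,8] S  >  k=2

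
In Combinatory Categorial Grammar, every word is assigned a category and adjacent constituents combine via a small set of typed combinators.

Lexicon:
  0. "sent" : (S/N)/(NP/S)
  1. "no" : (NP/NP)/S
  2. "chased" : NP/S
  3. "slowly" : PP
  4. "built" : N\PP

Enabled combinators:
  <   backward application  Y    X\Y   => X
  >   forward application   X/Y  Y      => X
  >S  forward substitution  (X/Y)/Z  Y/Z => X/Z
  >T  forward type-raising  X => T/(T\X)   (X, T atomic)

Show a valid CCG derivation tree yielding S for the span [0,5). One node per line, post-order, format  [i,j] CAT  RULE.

[0,5] S   >
  [0,3] S/N   >
    [0,1] "sent" : (S/N)/(NP/S)
    [1,3] NP/S   >S
      [1,2] "no" : (NP/NP)/S
      [2,3] "chased" : NP/S
  [3,5] N   <
    [3,4] "slowly" : PP
    [4,5] "built" : N\PP

[0,1] (S/N)/(NP/S)  lex  "sent"
[1,2] (NP/NP)/S  lex  "no"
[2,3] NP/S  lex  "chased"
[1,3] NP/S  >S  k=2
[0,3] S/N  >  k=1
[3,4] PP  lex  "slowly"
[4,5] N\PP  lex  "built"
[3,5] N  <  k=4
[0,5] S  >  k=3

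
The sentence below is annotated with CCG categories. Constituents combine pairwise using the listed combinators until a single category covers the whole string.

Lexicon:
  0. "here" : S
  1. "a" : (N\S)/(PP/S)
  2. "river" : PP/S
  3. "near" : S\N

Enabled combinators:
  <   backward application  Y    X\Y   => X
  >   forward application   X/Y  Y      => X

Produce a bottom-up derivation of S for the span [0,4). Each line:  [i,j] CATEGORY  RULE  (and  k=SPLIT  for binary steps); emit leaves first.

[0,1] S  lex  "here"
[1,2] (N\S)/(PP/S)  lex  "a"
[2,3] PP/S  lex  "river"
[1,3] N\S  >  k=2
[0,3] N  <  k=1
[3,4] S\N  lex  "near"
[0,4] S  <  k=3

[0,4] S   <
  [0,3] N   <
    [0,1] "here" : S
    [1,3] N\S   >
      [1,2] "a" : (N\S)/(PP/S)
      [2,3] "river" : PP/S
  [3,4] "near" : S\N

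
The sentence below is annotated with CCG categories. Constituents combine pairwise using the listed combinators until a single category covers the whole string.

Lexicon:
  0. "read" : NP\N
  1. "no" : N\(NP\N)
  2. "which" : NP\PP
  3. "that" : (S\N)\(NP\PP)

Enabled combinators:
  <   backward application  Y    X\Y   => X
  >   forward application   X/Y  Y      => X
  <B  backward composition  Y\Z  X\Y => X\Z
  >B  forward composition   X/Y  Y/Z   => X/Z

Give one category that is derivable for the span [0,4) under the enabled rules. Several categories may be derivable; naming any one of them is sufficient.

S

[0,4] S   <
  [0,2] N   <
    [0,1] "read" : NP\N
    [1,2] "no" : N\(NP\N)
  [2,4] S\N   <
    [2,3] "which" : NP\PP
    [3,4] "that" : (S\N)\(NP\PP)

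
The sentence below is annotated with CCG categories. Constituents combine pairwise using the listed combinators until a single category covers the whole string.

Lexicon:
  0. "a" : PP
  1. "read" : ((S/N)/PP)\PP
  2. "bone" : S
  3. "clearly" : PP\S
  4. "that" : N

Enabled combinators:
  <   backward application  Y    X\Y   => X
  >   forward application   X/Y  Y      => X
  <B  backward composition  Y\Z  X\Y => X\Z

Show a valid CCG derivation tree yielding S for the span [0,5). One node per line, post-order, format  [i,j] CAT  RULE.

[0,5] S   >
  [0,4] S/N   >
    [0,2] (S/N)/PP   <
      [0,1] "a" : PP
      [1,2] "read" : ((S/N)/PP)\PP
    [2,4] PP   <
      [2,3] "bone" : S
      [3,4] "clearly" : PP\S
  [4,5] "that" : N

[0,1] PP  lex  "a"
[1,2] ((S/N)/PP)\PP  lex  "read"
[0,2] (S/N)/PP  <  k=1
[2,3] S  lex  "bone"
[3,4] PP\S  lex  "clearly"
[2,4] PP  <  k=3
[0,4] S/N  >  k=2
[4,5] N  lex  "that"
[0,5] S  >  k=4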